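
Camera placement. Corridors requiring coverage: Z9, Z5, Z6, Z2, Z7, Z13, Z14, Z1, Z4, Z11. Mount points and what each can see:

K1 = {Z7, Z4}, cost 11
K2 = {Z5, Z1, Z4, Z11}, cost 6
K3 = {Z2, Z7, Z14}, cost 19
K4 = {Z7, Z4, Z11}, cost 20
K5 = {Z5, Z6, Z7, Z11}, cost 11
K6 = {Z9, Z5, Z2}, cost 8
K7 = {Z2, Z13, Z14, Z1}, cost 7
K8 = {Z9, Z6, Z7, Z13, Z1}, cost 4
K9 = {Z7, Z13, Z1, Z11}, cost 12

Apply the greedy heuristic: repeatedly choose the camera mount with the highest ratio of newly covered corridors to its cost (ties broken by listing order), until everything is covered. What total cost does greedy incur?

Pick 1: K8 adds 5 new (Z9, Z6, Z7, Z13, Z1) at cost 4 (ratio 5/4).
Pick 2: K2 adds 3 new (Z5, Z4, Z11) at cost 6 (ratio 3/6).
Pick 3: K7 adds 2 new (Z2, Z14) at cost 7 (ratio 2/7).
Greedy total cost: 4 + 6 + 7 = 17.

17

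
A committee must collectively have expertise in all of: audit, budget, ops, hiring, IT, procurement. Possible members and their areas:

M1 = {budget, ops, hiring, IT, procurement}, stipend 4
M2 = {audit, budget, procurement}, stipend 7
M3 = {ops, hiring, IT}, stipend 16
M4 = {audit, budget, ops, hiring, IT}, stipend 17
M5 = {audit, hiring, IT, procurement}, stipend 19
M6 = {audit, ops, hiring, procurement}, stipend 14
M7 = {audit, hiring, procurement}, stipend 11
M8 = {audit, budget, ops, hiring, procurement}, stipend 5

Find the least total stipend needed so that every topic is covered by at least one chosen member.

M1, M8 cover every topic at stipend 4 + 5 = 9.
Any cover uses at least 2 members; among all covering selections none totals below 9.

9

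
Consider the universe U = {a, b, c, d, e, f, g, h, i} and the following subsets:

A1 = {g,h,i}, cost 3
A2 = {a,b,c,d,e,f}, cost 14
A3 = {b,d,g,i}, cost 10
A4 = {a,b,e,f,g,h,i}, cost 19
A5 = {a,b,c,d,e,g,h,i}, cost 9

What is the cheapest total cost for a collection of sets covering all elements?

A1, A2 cover every element at cost 3 + 14 = 17.
Any cover uses at least 2 sets; among all covering selections none totals below 17.

17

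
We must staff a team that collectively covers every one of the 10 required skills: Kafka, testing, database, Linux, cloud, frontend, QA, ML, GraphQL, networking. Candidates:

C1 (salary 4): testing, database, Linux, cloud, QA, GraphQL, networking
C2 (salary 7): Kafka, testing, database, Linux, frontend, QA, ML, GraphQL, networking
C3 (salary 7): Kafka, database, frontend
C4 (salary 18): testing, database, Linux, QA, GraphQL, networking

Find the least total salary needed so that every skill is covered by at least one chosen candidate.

11

C1, C2 cover every skill at salary 4 + 7 = 11.
Any cover uses at least 2 candidates; among all covering selections none totals below 11.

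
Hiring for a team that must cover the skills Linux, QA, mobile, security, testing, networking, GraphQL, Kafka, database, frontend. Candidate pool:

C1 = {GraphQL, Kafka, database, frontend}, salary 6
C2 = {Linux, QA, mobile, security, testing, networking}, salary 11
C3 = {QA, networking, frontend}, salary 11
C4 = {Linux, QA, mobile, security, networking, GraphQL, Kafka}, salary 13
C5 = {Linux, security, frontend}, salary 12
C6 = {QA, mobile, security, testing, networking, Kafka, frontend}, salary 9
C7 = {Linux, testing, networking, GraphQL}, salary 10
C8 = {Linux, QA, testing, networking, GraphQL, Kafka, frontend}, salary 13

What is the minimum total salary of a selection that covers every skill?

C1, C2 cover every skill at salary 6 + 11 = 17.
Any cover uses at least 2 candidates; among all covering selections none totals below 17.
Greedy by coverage-per-salary would pick C6, C1, C7 for 25 — worse than the optimum 17.

17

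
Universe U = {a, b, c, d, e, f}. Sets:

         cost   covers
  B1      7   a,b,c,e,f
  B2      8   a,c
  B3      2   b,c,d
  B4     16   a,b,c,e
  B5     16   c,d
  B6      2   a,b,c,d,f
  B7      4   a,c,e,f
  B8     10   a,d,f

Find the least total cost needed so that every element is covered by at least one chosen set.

B3, B7 cover every element at cost 2 + 4 = 6.
Any cover uses at least 2 sets; among all covering selections none totals below 6.

6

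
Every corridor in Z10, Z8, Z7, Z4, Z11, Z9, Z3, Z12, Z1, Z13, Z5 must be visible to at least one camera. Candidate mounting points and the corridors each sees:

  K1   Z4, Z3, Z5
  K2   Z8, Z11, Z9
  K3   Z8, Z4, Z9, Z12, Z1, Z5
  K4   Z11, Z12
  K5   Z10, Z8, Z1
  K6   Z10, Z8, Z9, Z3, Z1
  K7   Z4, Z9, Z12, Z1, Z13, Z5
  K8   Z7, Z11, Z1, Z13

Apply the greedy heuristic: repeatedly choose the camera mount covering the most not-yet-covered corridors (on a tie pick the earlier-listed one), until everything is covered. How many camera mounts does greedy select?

Pick 1: K3 covers 6 new corridors (Z8, Z4, Z9, Z12, Z1, Z5).
Pick 2: K8 covers 3 new corridors (Z7, Z11, Z13).
Pick 3: K6 covers 2 new corridors (Z10, Z3).
Greedy uses 3 camera mounts.

3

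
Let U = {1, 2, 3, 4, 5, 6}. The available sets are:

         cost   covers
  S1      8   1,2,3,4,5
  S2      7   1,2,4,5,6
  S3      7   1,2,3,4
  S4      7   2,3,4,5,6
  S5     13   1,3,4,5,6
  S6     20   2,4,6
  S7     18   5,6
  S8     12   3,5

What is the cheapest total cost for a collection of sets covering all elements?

14

S2, S3 cover every element at cost 7 + 7 = 14.
Any cover uses at least 2 sets; among all covering selections none totals below 14.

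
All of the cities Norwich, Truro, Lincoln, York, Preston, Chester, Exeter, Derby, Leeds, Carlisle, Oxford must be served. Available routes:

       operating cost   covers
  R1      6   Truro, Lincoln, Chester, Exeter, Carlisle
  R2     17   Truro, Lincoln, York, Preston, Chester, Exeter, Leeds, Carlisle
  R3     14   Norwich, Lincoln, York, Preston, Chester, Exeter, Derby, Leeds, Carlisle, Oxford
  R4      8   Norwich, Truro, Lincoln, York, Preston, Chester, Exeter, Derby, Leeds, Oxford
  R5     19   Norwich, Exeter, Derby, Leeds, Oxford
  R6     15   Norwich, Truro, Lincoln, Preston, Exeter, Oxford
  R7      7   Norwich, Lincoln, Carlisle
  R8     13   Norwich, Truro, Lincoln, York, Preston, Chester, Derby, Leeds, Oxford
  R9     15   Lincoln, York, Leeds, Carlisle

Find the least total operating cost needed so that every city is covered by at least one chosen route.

14

R1, R4 cover every city at operating cost 6 + 8 = 14.
Any cover uses at least 2 routes; among all covering selections none totals below 14.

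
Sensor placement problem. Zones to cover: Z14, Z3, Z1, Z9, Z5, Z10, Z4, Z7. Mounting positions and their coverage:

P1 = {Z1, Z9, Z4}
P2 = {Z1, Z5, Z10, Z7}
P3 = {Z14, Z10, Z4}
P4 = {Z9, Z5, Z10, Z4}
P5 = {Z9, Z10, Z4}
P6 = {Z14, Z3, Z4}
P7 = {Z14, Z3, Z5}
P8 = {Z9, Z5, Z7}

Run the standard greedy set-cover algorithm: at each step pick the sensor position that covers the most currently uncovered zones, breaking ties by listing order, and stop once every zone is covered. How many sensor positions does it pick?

3

Pick 1: P2 covers 4 new zones (Z1, Z5, Z10, Z7).
Pick 2: P6 covers 3 new zones (Z14, Z3, Z4).
Pick 3: P1 covers 1 new zones (Z9).
Greedy uses 3 sensor positions.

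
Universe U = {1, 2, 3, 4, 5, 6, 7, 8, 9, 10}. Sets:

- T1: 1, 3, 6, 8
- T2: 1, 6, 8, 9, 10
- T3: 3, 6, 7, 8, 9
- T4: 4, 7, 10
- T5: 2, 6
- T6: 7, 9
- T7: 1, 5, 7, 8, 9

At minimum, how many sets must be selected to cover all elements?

T1, T4, T5, T7 together cover {1, 2, 3, 4, 5, 6, 7, 8, 9, 10} — every element.
No 3 of the 7 sets cover everything (all 35 triples fall short), so 4 is minimum.

4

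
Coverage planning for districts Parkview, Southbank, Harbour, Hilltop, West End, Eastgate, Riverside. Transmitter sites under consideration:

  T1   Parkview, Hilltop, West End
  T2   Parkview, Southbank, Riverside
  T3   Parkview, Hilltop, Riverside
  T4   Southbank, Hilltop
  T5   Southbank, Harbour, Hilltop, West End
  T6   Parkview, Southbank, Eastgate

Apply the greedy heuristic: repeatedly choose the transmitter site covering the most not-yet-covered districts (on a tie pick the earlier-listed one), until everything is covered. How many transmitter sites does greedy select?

3

Pick 1: T5 covers 4 new districts (Southbank, Harbour, Hilltop, West End).
Pick 2: T2 covers 2 new districts (Parkview, Riverside).
Pick 3: T6 covers 1 new districts (Eastgate).
Greedy uses 3 transmitter sites.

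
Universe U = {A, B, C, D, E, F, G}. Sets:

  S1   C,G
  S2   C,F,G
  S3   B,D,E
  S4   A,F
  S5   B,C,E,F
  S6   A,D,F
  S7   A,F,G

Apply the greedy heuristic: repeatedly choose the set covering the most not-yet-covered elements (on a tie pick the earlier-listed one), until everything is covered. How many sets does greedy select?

Pick 1: S5 covers 4 new elements (B, C, E, F).
Pick 2: S6 covers 2 new elements (A, D).
Pick 3: S1 covers 1 new elements (G).
Greedy uses 3 sets.

3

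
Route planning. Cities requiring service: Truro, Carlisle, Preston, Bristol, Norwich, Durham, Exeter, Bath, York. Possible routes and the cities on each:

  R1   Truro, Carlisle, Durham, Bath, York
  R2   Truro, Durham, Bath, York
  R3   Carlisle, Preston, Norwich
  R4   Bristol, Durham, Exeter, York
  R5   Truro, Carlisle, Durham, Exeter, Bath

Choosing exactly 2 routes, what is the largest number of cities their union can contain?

Choosing R1, R3 covers {Truro, Carlisle, Preston, Norwich, Durham, Bath, York} — 7 cities.
No choice of 2 routes does better; here Bristol, Exeter are left uncovered.

7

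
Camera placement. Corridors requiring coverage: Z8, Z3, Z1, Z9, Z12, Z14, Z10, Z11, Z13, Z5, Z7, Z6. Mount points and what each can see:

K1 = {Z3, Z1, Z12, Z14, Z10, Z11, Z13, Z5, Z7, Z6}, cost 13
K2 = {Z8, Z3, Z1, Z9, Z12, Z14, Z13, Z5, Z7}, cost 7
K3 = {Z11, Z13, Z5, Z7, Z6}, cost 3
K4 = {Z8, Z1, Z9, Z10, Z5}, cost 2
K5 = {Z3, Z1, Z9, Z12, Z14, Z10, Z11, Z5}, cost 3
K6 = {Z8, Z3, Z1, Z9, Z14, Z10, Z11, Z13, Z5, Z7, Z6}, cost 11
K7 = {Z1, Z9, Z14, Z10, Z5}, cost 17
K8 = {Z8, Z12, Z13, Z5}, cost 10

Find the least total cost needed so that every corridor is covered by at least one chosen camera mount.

K3, K4, K5 cover every corridor at cost 3 + 2 + 3 = 8.
Any cover uses at least 2 camera mounts; among all covering selections none totals below 8.

8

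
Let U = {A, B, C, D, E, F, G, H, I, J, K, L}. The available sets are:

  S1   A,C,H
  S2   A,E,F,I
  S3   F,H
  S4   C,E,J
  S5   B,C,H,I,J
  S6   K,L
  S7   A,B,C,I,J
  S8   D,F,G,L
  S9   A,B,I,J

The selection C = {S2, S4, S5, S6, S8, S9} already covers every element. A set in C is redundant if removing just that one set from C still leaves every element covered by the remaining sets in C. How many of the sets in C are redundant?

Drop S2: the rest still cover every element — redundant.
Drop S4: the rest still cover every element — redundant.
Drop S5: H uncovered — not redundant.
Drop S6: K uncovered — not redundant.
Drop S8: D, G uncovered — not redundant.
Drop S9: the rest still cover every element — redundant.
3 redundant: S2, S4, S9.

3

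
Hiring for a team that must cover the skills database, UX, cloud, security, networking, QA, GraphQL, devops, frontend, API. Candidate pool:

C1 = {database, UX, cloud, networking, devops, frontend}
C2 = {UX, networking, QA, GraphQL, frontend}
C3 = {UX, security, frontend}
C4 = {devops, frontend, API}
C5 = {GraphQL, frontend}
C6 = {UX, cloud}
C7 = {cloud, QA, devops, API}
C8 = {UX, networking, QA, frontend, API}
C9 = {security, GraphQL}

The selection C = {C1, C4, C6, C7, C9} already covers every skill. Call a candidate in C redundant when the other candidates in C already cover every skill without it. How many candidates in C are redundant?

2

Drop C1: database, networking uncovered — not redundant.
Drop C4: the rest still cover every skill — redundant.
Drop C6: the rest still cover every skill — redundant.
Drop C7: QA uncovered — not redundant.
Drop C9: security, GraphQL uncovered — not redundant.
2 redundant: C4, C6.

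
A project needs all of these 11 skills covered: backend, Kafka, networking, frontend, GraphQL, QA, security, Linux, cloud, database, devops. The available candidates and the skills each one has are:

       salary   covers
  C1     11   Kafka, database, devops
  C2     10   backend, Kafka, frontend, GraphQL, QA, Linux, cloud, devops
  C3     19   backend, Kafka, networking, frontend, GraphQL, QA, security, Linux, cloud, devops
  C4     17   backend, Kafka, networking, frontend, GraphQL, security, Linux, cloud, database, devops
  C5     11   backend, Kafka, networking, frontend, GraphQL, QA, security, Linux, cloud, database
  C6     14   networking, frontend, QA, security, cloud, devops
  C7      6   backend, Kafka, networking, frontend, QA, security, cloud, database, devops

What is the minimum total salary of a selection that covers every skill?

16

C2, C7 cover every skill at salary 10 + 6 = 16.
Any cover uses at least 2 candidates; among all covering selections none totals below 16.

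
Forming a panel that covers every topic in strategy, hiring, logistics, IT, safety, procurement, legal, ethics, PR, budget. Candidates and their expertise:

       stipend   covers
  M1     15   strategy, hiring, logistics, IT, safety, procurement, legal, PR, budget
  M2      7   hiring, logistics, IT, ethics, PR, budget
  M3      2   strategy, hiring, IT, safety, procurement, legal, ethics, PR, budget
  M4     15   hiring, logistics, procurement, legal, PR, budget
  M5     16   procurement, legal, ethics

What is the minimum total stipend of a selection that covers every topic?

9

M2, M3 cover every topic at stipend 7 + 2 = 9.
Any cover uses at least 2 members; among all covering selections none totals below 9.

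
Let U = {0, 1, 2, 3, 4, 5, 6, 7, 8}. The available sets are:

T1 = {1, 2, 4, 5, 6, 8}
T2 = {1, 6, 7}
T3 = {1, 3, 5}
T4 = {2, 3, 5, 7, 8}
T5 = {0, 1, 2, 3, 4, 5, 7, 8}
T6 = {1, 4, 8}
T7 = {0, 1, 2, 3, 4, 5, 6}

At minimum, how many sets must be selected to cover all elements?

T1, T5 together cover {0, 1, 2, 3, 4, 5, 6, 7, 8} — every element.
No single set contains all 9 elements, so 2 is optimal.

2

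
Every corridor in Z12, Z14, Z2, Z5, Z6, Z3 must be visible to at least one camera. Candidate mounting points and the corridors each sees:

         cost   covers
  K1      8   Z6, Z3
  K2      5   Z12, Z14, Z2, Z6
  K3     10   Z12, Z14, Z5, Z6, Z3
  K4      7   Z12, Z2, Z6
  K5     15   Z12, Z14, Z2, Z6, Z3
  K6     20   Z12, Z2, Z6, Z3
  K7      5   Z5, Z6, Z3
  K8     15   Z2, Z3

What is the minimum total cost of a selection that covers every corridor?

K2, K7 cover every corridor at cost 5 + 5 = 10.
Any cover uses at least 2 camera mounts; among all covering selections none totals below 10.

10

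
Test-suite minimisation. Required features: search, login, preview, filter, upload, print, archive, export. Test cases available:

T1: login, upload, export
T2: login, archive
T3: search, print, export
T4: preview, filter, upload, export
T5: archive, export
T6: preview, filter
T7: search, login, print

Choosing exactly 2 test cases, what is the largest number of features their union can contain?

7

Choosing T4, T7 covers {search, login, preview, filter, upload, print, export} — 7 features.
No choice of 2 test cases does better; here archive is left uncovered.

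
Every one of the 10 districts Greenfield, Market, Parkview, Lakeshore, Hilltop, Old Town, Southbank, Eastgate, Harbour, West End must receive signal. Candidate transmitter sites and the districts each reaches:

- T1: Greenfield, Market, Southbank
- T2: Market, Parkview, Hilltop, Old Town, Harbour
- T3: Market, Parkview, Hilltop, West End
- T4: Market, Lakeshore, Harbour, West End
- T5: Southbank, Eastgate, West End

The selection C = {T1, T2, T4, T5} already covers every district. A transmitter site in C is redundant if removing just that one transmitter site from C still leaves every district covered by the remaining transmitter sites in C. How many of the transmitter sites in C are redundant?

Drop T1: Greenfield uncovered — not redundant.
Drop T2: Parkview, Hilltop, Old Town uncovered — not redundant.
Drop T4: Lakeshore uncovered — not redundant.
Drop T5: Eastgate uncovered — not redundant.
None of the transmitter sites in C is redundant.

0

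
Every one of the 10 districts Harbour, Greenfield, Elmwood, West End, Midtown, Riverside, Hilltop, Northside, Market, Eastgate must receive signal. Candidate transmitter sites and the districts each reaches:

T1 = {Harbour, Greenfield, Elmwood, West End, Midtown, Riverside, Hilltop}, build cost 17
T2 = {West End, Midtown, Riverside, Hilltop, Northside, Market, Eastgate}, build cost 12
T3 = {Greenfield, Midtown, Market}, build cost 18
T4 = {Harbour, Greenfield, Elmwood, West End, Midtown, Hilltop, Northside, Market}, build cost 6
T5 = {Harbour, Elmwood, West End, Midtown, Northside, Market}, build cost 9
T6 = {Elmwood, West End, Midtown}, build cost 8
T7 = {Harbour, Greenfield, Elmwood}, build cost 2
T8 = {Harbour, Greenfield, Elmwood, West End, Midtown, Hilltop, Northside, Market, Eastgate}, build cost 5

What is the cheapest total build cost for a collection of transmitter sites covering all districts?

14

T2, T7 cover every district at build cost 12 + 2 = 14.
Any cover uses at least 2 transmitter sites; among all covering selections none totals below 14.
Greedy by coverage-per-build cost would pick T8, T2 for 17 — worse than the optimum 14.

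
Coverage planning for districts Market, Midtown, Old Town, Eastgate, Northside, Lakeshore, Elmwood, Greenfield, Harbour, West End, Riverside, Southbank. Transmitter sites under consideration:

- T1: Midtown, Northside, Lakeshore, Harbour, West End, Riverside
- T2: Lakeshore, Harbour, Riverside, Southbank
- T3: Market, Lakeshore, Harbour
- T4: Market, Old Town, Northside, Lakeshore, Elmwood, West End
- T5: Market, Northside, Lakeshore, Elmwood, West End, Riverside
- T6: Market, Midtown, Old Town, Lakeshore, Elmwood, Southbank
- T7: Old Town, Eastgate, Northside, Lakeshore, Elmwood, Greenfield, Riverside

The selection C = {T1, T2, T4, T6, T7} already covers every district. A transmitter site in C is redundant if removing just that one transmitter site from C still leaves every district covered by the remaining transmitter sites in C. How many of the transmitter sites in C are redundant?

Drop T1: the rest still cover every district — redundant.
Drop T2: the rest still cover every district — redundant.
Drop T4: the rest still cover every district — redundant.
Drop T6: the rest still cover every district — redundant.
Drop T7: Eastgate, Greenfield uncovered — not redundant.
4 redundant: T1, T2, T4, T6.

4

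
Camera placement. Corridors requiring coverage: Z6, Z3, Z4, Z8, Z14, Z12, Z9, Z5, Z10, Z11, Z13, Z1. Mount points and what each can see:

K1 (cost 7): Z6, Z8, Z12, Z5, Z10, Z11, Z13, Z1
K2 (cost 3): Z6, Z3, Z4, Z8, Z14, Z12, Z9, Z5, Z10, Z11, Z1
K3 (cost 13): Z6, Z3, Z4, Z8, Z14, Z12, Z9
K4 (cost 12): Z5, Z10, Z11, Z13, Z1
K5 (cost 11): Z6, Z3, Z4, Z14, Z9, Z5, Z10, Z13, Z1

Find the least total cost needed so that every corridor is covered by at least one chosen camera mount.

K1, K2 cover every corridor at cost 7 + 3 = 10.
Any cover uses at least 2 camera mounts; among all covering selections none totals below 10.

10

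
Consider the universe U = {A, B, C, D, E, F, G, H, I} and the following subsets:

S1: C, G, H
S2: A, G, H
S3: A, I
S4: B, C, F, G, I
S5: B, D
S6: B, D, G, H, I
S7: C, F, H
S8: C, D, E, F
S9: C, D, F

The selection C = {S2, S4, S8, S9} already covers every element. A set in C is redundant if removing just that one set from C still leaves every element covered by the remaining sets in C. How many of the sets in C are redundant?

1

Drop S2: A, H uncovered — not redundant.
Drop S4: B, I uncovered — not redundant.
Drop S8: E uncovered — not redundant.
Drop S9: the rest still cover every element — redundant.
1 redundant: S9.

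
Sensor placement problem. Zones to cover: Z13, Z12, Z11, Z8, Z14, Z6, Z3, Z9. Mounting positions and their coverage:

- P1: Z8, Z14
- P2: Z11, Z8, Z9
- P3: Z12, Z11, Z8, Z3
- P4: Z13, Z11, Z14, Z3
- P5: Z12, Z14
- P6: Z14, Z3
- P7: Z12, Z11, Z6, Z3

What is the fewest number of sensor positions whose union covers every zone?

3

P2, P4, P7 together cover {Z13, Z12, Z11, Z8, Z14, Z6, Z3, Z9} — every zone.
No 2 of the 7 sensor positions cover everything (all 21 pairs fall short), so 3 is minimum.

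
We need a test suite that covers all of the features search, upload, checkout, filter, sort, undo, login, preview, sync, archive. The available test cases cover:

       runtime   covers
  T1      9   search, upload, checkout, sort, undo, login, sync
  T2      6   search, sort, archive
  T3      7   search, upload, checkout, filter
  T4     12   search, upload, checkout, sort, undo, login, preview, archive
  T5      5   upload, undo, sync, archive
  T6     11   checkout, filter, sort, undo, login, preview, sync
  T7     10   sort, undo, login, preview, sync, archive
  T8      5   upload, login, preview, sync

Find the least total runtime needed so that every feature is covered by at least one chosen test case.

17

T3, T7 cover every feature at runtime 7 + 10 = 17.
Any cover uses at least 2 test cases; among all covering selections none totals below 17.
Greedy by coverage-per-runtime would pick T5, T6, T2 for 22 — worse than the optimum 17.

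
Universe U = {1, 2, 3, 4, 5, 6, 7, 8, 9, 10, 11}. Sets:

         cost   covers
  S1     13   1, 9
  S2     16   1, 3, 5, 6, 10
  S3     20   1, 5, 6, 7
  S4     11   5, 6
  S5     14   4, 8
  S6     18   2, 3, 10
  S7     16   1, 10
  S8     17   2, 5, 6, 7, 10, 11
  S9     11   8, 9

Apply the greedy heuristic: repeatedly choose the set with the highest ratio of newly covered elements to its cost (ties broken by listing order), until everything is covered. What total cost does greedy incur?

58

Pick 1: S8 adds 6 new (2, 5, 6, 7, 10, 11) at cost 17 (ratio 6/17).
Pick 2: S9 adds 2 new (8, 9) at cost 11 (ratio 2/11).
Pick 3: S2 adds 2 new (1, 3) at cost 16 (ratio 2/16).
Pick 4: S5 adds 1 new (4) at cost 14 (ratio 1/14).
Greedy total cost: 17 + 11 + 16 + 14 = 58.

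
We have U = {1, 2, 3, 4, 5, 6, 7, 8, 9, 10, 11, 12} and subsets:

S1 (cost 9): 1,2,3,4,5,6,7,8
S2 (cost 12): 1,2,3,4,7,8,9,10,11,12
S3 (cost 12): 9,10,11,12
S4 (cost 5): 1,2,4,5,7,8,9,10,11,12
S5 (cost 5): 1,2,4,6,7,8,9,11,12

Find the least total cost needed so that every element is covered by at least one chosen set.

S1, S4 cover every element at cost 9 + 5 = 14.
Any cover uses at least 2 sets; among all covering selections none totals below 14.

14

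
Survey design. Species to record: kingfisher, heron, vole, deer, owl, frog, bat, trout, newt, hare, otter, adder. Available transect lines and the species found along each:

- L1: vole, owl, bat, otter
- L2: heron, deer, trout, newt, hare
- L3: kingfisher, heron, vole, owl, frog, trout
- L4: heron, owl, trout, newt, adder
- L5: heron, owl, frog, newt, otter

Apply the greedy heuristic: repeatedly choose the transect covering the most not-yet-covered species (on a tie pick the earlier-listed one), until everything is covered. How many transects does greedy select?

Pick 1: L3 covers 6 new species (kingfisher, heron, vole, owl, frog, trout).
Pick 2: L2 covers 3 new species (deer, newt, hare).
Pick 3: L1 covers 2 new species (bat, otter).
Pick 4: L4 covers 1 new species (adder).
Greedy uses 4 transects.

4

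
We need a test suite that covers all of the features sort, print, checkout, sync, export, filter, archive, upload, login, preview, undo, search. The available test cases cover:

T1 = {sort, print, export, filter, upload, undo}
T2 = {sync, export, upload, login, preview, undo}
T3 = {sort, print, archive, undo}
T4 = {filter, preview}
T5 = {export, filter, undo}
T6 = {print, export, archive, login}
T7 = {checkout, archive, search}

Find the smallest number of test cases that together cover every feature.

3

T1, T2, T7 together cover {sort, print, checkout, sync, export, filter, archive, upload, login, preview, undo, search} — every feature.
No 2 of the 7 test cases cover everything (all 21 pairs fall short), so 3 is minimum.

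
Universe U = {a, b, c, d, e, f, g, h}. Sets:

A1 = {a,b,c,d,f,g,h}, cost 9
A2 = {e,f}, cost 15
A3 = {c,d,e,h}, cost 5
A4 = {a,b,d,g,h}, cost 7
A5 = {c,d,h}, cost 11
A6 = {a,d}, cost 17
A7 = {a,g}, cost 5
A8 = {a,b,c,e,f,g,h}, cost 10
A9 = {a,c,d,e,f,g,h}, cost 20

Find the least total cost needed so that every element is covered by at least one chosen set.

A1, A3 cover every element at cost 9 + 5 = 14.
Any cover uses at least 2 sets; among all covering selections none totals below 14.

14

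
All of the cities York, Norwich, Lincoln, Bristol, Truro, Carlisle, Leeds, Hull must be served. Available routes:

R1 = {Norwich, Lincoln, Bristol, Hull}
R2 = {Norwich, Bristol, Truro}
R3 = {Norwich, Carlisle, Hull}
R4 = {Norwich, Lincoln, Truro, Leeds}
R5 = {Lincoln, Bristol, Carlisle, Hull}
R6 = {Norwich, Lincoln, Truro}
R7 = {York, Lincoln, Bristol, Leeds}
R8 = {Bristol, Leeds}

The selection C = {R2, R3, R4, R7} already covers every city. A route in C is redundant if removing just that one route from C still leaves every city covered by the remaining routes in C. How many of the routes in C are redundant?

2

Drop R2: the rest still cover every city — redundant.
Drop R3: Carlisle, Hull uncovered — not redundant.
Drop R4: the rest still cover every city — redundant.
Drop R7: York uncovered — not redundant.
2 redundant: R2, R4.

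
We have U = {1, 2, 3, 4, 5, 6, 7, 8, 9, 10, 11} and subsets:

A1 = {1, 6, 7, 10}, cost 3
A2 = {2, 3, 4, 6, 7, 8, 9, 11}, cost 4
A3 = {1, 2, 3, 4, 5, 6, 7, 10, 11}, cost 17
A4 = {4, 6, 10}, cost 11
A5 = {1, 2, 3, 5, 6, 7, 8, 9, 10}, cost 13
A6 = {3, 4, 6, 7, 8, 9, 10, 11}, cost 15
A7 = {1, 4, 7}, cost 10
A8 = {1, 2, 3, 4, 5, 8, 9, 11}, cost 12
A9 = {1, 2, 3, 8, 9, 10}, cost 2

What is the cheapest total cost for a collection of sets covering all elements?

15

A1, A8 cover every element at cost 3 + 12 = 15.
Any cover uses at least 2 sets; among all covering selections none totals below 15.
Greedy by coverage-per-cost would pick A9, A2, A8 for 18 — worse than the optimum 15.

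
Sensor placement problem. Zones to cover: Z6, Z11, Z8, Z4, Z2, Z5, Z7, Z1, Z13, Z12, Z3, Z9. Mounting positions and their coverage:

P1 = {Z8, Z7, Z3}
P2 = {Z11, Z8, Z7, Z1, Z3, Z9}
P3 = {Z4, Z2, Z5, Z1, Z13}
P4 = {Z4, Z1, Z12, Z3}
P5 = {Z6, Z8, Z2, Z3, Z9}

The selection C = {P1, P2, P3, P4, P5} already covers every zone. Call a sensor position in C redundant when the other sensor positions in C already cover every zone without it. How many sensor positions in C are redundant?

Drop P1: the rest still cover every zone — redundant.
Drop P2: Z11 uncovered — not redundant.
Drop P3: Z5, Z13 uncovered — not redundant.
Drop P4: Z12 uncovered — not redundant.
Drop P5: Z6 uncovered — not redundant.
1 redundant: P1.

1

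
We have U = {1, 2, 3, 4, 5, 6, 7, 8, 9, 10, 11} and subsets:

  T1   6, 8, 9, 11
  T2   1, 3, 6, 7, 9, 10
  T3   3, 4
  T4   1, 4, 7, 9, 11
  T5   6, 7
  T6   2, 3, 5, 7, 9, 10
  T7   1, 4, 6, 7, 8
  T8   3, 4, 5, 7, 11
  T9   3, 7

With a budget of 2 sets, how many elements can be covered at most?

10

Choosing T6, T7 covers {1, 2, 3, 4, 5, 6, 7, 8, 9, 10} — 10 elements.
No choice of 2 sets does better; here 11 is left uncovered.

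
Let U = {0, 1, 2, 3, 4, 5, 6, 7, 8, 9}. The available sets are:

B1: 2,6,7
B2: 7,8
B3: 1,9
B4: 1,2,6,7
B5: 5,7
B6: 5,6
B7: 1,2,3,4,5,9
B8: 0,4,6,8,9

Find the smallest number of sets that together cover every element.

3

B1, B7, B8 together cover {0, 1, 2, 3, 4, 5, 6, 7, 8, 9} — every element.
No 2 of the 8 sets cover everything (all 28 pairs fall short), so 3 is minimum.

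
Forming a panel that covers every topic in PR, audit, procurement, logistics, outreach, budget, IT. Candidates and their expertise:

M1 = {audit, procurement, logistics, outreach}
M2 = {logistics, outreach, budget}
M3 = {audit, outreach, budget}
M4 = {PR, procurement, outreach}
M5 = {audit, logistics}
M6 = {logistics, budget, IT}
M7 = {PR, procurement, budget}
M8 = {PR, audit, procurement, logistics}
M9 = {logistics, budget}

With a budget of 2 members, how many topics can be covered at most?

6

Choosing M1, M6 covers {audit, procurement, logistics, outreach, budget, IT} — 6 topics.
No choice of 2 members does better; here PR is left uncovered.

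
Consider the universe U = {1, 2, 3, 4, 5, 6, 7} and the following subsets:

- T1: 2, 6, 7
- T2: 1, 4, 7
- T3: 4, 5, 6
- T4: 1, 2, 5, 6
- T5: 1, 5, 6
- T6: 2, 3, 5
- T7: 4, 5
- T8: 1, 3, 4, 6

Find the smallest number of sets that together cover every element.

T1, T2, T6 together cover {1, 2, 3, 4, 5, 6, 7} — every element.
No 2 of the 8 sets cover everything (all 28 pairs fall short), so 3 is minimum.

3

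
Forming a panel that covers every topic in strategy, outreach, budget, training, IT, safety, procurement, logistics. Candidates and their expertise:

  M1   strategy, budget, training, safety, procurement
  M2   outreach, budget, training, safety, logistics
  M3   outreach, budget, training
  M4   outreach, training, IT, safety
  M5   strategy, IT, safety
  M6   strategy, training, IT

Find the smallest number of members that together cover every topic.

3

M1, M2, M4 together cover {strategy, outreach, budget, training, IT, safety, procurement, logistics} — every topic.
No 2 of the 6 members cover everything (all 15 pairs fall short), so 3 is minimum.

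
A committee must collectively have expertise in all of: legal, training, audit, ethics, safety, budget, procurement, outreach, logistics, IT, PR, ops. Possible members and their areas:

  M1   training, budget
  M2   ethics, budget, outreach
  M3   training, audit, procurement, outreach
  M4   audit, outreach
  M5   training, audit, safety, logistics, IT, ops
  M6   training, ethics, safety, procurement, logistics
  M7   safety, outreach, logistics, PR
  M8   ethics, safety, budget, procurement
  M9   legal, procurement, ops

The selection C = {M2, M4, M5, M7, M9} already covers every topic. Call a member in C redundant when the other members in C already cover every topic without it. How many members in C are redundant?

Drop M2: ethics, budget uncovered — not redundant.
Drop M4: the rest still cover every topic — redundant.
Drop M5: training, IT uncovered — not redundant.
Drop M7: PR uncovered — not redundant.
Drop M9: legal, procurement uncovered — not redundant.
1 redundant: M4.

1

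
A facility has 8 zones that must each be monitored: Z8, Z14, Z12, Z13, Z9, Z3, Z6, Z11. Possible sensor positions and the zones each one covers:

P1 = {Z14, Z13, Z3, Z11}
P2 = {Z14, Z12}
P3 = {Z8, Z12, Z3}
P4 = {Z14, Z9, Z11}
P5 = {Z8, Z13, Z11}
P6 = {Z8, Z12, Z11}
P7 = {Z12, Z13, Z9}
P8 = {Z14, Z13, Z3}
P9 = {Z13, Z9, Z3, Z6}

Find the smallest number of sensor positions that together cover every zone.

3

P1, P3, P9 together cover {Z8, Z14, Z12, Z13, Z9, Z3, Z6, Z11} — every zone.
No 2 of the 9 sensor positions cover everything (all 36 pairs fall short), so 3 is minimum.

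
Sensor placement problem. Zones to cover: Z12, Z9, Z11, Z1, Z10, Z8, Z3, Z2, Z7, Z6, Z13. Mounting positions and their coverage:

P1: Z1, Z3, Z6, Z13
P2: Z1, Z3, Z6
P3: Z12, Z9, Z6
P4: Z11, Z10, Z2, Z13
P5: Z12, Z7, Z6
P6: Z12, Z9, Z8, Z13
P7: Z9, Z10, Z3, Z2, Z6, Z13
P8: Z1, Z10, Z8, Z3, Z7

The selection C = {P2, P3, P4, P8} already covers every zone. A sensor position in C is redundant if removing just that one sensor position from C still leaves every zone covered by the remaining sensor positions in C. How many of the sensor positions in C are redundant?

Drop P2: the rest still cover every zone — redundant.
Drop P3: Z12, Z9 uncovered — not redundant.
Drop P4: Z11, Z2, Z13 uncovered — not redundant.
Drop P8: Z8, Z7 uncovered — not redundant.
1 redundant: P2.

1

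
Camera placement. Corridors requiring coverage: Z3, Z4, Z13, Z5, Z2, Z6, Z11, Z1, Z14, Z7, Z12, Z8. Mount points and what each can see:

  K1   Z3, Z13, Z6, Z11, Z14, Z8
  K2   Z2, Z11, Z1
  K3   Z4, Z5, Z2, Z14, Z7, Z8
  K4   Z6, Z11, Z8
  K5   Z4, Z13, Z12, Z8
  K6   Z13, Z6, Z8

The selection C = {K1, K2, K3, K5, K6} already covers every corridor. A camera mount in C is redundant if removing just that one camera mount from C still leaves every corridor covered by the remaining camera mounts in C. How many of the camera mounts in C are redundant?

Drop K1: Z3 uncovered — not redundant.
Drop K2: Z1 uncovered — not redundant.
Drop K3: Z5, Z7 uncovered — not redundant.
Drop K5: Z12 uncovered — not redundant.
Drop K6: the rest still cover every corridor — redundant.
1 redundant: K6.

1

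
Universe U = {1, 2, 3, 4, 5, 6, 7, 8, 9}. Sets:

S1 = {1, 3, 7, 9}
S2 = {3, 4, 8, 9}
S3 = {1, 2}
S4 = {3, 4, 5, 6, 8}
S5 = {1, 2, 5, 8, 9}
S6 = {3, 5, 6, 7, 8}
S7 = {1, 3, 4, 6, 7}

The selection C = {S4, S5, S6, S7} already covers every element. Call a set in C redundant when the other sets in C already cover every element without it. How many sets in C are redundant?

Drop S4: the rest still cover every element — redundant.
Drop S5: 2, 9 uncovered — not redundant.
Drop S6: the rest still cover every element — redundant.
Drop S7: the rest still cover every element — redundant.
3 redundant: S4, S6, S7.

3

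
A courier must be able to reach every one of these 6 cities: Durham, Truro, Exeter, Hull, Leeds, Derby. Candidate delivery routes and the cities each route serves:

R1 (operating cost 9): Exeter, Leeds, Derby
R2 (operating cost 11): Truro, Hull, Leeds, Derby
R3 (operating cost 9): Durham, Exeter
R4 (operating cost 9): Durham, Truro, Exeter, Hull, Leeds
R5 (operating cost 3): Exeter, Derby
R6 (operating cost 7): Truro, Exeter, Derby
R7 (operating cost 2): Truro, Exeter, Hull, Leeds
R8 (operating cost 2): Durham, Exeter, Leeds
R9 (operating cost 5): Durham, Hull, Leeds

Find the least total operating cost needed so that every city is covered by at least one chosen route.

7

R5, R7, R8 cover every city at operating cost 3 + 2 + 2 = 7.
Any cover uses at least 2 routes; among all covering selections none totals below 7.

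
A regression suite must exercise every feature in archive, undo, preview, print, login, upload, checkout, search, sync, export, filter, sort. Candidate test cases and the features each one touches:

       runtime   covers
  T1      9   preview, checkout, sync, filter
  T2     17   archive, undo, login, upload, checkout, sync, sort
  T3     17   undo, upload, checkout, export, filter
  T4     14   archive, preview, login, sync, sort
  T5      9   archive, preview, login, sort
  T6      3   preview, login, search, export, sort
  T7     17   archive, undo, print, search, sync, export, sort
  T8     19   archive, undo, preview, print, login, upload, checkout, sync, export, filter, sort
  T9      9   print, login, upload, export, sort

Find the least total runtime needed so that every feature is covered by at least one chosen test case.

T6, T8 cover every feature at runtime 3 + 19 = 22.
Any cover uses at least 2 test cases; among all covering selections none totals below 22.

22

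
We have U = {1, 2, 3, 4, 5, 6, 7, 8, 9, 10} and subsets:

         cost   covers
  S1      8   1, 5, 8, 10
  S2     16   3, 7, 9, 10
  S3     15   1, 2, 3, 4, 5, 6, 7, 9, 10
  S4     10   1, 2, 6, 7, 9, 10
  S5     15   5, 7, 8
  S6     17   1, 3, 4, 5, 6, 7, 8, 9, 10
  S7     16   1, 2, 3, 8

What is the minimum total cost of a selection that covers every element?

23

S1, S3 cover every element at cost 8 + 15 = 23.
Any cover uses at least 2 sets; among all covering selections none totals below 23.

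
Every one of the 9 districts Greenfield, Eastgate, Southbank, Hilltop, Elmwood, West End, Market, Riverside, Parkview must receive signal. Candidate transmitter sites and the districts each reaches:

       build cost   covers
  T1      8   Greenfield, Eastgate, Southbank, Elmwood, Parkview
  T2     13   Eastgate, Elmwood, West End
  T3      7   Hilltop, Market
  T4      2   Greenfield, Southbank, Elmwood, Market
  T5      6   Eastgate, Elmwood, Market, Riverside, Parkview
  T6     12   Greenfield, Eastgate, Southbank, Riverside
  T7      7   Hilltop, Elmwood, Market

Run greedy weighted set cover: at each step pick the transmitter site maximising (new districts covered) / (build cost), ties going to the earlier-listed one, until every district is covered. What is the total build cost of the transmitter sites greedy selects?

Pick 1: T4 adds 4 new (Greenfield, Southbank, Elmwood, Market) at build cost 2 (ratio 4/2).
Pick 2: T5 adds 3 new (Eastgate, Riverside, Parkview) at build cost 6 (ratio 3/6).
Pick 3: T3 adds 1 new (Hilltop) at build cost 7 (ratio 1/7).
Pick 4: T2 adds 1 new (West End) at build cost 13 (ratio 1/13).
Greedy total build cost: 2 + 6 + 7 + 13 = 28.

28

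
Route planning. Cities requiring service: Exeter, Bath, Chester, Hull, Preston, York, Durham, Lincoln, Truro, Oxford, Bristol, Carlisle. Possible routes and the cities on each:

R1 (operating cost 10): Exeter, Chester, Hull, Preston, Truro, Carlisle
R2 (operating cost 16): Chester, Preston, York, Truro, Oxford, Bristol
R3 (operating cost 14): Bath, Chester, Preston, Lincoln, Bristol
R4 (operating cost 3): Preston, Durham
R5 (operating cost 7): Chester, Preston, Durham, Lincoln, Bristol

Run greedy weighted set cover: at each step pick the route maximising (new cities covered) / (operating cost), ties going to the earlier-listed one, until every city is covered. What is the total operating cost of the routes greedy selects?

Pick 1: R5 adds 5 new (Chester, Preston, Durham, Lincoln, Bristol) at operating cost 7 (ratio 5/7).
Pick 2: R1 adds 4 new (Exeter, Hull, Truro, Carlisle) at operating cost 10 (ratio 4/10).
Pick 3: R2 adds 2 new (York, Oxford) at operating cost 16 (ratio 2/16).
Pick 4: R3 adds 1 new (Bath) at operating cost 14 (ratio 1/14).
Greedy total operating cost: 7 + 10 + 16 + 14 = 47. (The true optimum is 43, so greedy overshoots here.)

47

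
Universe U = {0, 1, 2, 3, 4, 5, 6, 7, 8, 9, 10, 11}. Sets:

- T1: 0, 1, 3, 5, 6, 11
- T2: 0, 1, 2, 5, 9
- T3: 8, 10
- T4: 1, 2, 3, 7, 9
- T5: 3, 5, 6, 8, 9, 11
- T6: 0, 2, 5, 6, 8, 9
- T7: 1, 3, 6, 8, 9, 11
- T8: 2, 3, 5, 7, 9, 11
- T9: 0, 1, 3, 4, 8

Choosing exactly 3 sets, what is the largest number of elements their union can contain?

11

Choosing T1, T3, T4 covers {0, 1, 2, 3, 5, 6, 7, 8, 9, 10, 11} — 11 elements.
No choice of 3 sets does better; here 4 is left uncovered.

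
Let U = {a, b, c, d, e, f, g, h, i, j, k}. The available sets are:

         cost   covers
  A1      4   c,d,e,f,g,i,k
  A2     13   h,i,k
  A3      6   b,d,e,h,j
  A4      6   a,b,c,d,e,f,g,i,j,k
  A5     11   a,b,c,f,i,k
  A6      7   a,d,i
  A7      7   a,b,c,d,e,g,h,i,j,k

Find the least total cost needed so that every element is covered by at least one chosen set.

11

A1, A7 cover every element at cost 4 + 7 = 11.
Any cover uses at least 2 sets; among all covering selections none totals below 11.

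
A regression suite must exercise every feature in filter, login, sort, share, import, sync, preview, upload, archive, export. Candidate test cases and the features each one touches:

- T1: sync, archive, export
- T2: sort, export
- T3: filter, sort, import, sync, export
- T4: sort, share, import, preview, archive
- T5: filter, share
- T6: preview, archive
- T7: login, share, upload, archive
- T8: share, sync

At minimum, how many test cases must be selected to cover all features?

T3, T4, T7 together cover {filter, login, sort, share, import, sync, preview, upload, archive, export} — every feature.
No 2 of the 8 test cases cover everything (all 28 pairs fall short), so 3 is minimum.

3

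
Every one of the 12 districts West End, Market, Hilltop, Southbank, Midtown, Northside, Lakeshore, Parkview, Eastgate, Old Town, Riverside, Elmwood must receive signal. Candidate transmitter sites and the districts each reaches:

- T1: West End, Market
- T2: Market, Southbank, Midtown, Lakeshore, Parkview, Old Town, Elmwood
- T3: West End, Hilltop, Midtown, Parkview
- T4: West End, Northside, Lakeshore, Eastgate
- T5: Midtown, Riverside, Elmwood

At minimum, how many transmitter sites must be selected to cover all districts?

4

T2, T3, T4, T5 together cover {West End, Market, Hilltop, Southbank, Midtown, Northside, Lakeshore, Parkview, Eastgate, Old Town, Riverside, Elmwood} — every district.
No 3 of the 5 transmitter sites cover everything (all 10 triples fall short), so 4 is minimum.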